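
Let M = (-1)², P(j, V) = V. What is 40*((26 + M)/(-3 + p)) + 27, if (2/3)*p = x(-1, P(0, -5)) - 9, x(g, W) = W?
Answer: -18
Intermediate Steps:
M = 1
p = -21 (p = 3*(-5 - 9)/2 = (3/2)*(-14) = -21)
40*((26 + M)/(-3 + p)) + 27 = 40*((26 + 1)/(-3 - 21)) + 27 = 40*(27/(-24)) + 27 = 40*(27*(-1/24)) + 27 = 40*(-9/8) + 27 = -45 + 27 = -18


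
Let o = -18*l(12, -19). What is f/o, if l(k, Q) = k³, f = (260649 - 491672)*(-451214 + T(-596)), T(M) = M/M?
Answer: -104240580899/31104 ≈ -3.3514e+6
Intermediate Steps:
T(M) = 1
f = 104240580899 (f = (260649 - 491672)*(-451214 + 1) = -231023*(-451213) = 104240580899)
o = -31104 (o = -18*12³ = -18*1728 = -31104)
f/o = 104240580899/(-31104) = 104240580899*(-1/31104) = -104240580899/31104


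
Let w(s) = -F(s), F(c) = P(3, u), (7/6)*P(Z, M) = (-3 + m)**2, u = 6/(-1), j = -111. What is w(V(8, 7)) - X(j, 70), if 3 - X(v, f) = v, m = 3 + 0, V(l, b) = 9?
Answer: -114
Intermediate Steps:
m = 3
X(v, f) = 3 - v
u = -6 (u = 6*(-1) = -6)
P(Z, M) = 0 (P(Z, M) = 6*(-3 + 3)**2/7 = (6/7)*0**2 = (6/7)*0 = 0)
F(c) = 0
w(s) = 0 (w(s) = -1*0 = 0)
w(V(8, 7)) - X(j, 70) = 0 - (3 - 1*(-111)) = 0 - (3 + 111) = 0 - 1*114 = 0 - 114 = -114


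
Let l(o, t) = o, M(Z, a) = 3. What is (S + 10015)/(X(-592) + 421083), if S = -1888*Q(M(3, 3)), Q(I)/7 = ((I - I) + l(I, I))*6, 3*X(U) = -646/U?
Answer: -202351224/373922027 ≈ -0.54116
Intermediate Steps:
X(U) = -646/(3*U) (X(U) = (-646/U)/3 = -646/(3*U))
Q(I) = 42*I (Q(I) = 7*(((I - I) + I)*6) = 7*((0 + I)*6) = 7*(I*6) = 7*(6*I) = 42*I)
S = -237888 (S = -79296*3 = -1888*126 = -237888)
(S + 10015)/(X(-592) + 421083) = (-237888 + 10015)/(-646/3/(-592) + 421083) = -227873/(-646/3*(-1/592) + 421083) = -227873/(323/888 + 421083) = -227873/373922027/888 = -227873*888/373922027 = -202351224/373922027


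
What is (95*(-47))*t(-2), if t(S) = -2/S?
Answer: -4465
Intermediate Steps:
(95*(-47))*t(-2) = (95*(-47))*(-2/(-2)) = -(-8930)*(-1)/2 = -4465*1 = -4465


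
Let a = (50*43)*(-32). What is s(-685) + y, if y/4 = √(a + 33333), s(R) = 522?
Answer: 522 + 4*I*√35467 ≈ 522.0 + 753.31*I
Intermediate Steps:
a = -68800 (a = 2150*(-32) = -68800)
y = 4*I*√35467 (y = 4*√(-68800 + 33333) = 4*√(-35467) = 4*(I*√35467) = 4*I*√35467 ≈ 753.31*I)
s(-685) + y = 522 + 4*I*√35467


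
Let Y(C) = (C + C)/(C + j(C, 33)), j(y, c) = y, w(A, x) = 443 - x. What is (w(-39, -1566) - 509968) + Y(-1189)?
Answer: -507958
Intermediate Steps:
Y(C) = 1 (Y(C) = (C + C)/(C + C) = (2*C)/((2*C)) = (2*C)*(1/(2*C)) = 1)
(w(-39, -1566) - 509968) + Y(-1189) = ((443 - 1*(-1566)) - 509968) + 1 = ((443 + 1566) - 509968) + 1 = (2009 - 509968) + 1 = -507959 + 1 = -507958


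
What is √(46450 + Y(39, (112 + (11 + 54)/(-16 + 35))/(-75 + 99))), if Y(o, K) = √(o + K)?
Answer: √(67073800 + 19*√253042)/38 ≈ 215.54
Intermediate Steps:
Y(o, K) = √(K + o)
√(46450 + Y(39, (112 + (11 + 54)/(-16 + 35))/(-75 + 99))) = √(46450 + √((112 + (11 + 54)/(-16 + 35))/(-75 + 99) + 39)) = √(46450 + √((112 + 65/19)/24 + 39)) = √(46450 + √((112 + 65*(1/19))*(1/24) + 39)) = √(46450 + √((112 + 65/19)*(1/24) + 39)) = √(46450 + √((2193/19)*(1/24) + 39)) = √(46450 + √(731/152 + 39)) = √(46450 + √(6659/152)) = √(46450 + √253042/76)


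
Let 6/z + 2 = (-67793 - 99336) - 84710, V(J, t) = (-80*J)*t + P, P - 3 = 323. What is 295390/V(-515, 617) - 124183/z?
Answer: 132502868924884653/25420726 ≈ 5.2124e+9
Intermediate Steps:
P = 326 (P = 3 + 323 = 326)
V(J, t) = 326 - 80*J*t (V(J, t) = (-80*J)*t + 326 = -80*J*t + 326 = 326 - 80*J*t)
z = -2/83947 (z = 6/(-2 + ((-67793 - 99336) - 84710)) = 6/(-2 + (-167129 - 84710)) = 6/(-2 - 251839) = 6/(-251841) = 6*(-1/251841) = -2/83947 ≈ -2.3825e-5)
295390/V(-515, 617) - 124183/z = 295390/(326 - 80*(-515)*617) - 124183/(-2/83947) = 295390/(326 + 25420400) - 124183*(-83947/2) = 295390/25420726 + 10424790301/2 = 295390*(1/25420726) + 10424790301/2 = 147695/12710363 + 10424790301/2 = 132502868924884653/25420726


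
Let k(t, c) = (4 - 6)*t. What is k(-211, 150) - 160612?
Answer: -160190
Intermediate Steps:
k(t, c) = -2*t
k(-211, 150) - 160612 = -2*(-211) - 160612 = 422 - 160612 = -160190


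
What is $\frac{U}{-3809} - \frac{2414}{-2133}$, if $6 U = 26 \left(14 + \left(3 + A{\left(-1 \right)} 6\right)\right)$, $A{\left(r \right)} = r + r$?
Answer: $\frac{703747}{624969} \approx 1.1261$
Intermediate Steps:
$A{\left(r \right)} = 2 r$
$U = \frac{65}{3}$ ($U = \frac{26 \left(14 + \left(3 + 2 \left(-1\right) 6\right)\right)}{6} = \frac{26 \left(14 + \left(3 - 12\right)\right)}{6} = \frac{26 \left(14 - 9\right)}{6} = \frac{26 \cdot 5}{6} = \frac{1}{6} \cdot 130 = \frac{65}{3} \approx 21.667$)
$\frac{U}{-3809} - \frac{2414}{-2133} = \frac{65}{3 \left(-3809\right)} - \frac{2414}{-2133} = \frac{65}{3} \left(- \frac{1}{3809}\right) - - \frac{2414}{2133} = - \frac{5}{879} + \frac{2414}{2133} = \frac{703747}{624969}$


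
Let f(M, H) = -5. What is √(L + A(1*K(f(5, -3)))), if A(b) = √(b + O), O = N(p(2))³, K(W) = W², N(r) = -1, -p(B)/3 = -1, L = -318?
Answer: √(-318 + 2*√6) ≈ 17.695*I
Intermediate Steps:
p(B) = 3 (p(B) = -3*(-1) = 3)
O = -1 (O = (-1)³ = -1)
A(b) = √(-1 + b) (A(b) = √(b - 1) = √(-1 + b))
√(L + A(1*K(f(5, -3)))) = √(-318 + √(-1 + 1*(-5)²)) = √(-318 + √(-1 + 1*25)) = √(-318 + √(-1 + 25)) = √(-318 + √24) = √(-318 + 2*√6)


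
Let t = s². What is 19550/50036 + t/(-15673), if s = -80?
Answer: -987375/56015302 ≈ -0.017627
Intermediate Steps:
t = 6400 (t = (-80)² = 6400)
19550/50036 + t/(-15673) = 19550/50036 + 6400/(-15673) = 19550*(1/50036) + 6400*(-1/15673) = 9775/25018 - 6400/15673 = -987375/56015302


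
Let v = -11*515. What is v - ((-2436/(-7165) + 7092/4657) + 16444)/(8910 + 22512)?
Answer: -2970067352128301/524235299955 ≈ -5665.5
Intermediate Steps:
v = -5665
v - ((-2436/(-7165) + 7092/4657) + 16444)/(8910 + 22512) = -5665 - ((-2436/(-7165) + 7092/4657) + 16444)/(8910 + 22512) = -5665 - ((-2436*(-1/7165) + 7092*(1/4657)) + 16444)/31422 = -5665 - ((2436/7165 + 7092/4657) + 16444)/31422 = -5665 - (62158632/33367405 + 16444)/31422 = -5665 - 548755766452/(33367405*31422) = -5665 - 1*274377883226/524235299955 = -5665 - 274377883226/524235299955 = -2970067352128301/524235299955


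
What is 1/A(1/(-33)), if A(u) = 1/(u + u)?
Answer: -2/33 ≈ -0.060606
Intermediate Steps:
A(u) = 1/(2*u)
1/A(1/(-33)) = 1/(1/(2*(1/(-33)))) = 1/(1/(2*(-1/33))) = 1/((½)*(-33)) = 1/(-33/2) = -2/33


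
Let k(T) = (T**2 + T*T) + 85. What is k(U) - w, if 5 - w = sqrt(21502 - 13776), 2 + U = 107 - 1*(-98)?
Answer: 82498 + sqrt(7726) ≈ 82586.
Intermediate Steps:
U = 203 (U = -2 + (107 - 1*(-98)) = -2 + (107 + 98) = -2 + 205 = 203)
k(T) = 85 + 2*T**2 (k(T) = (T**2 + T**2) + 85 = 2*T**2 + 85 = 85 + 2*T**2)
w = 5 - sqrt(7726) (w = 5 - sqrt(21502 - 13776) = 5 - sqrt(7726) ≈ -82.898)
k(U) - w = (85 + 2*203**2) - (5 - sqrt(7726)) = (85 + 2*41209) + (-5 + sqrt(7726)) = (85 + 82418) + (-5 + sqrt(7726)) = 82503 + (-5 + sqrt(7726)) = 82498 + sqrt(7726)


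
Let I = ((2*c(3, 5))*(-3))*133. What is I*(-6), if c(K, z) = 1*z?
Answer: 23940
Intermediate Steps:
c(K, z) = z
I = -3990 (I = ((2*5)*(-3))*133 = (10*(-3))*133 = -30*133 = -3990)
I*(-6) = -3990*(-6) = 23940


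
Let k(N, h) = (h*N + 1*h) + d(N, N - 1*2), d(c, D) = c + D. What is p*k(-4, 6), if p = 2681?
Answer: -75068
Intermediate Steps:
d(c, D) = D + c
k(N, h) = -2 + h + 2*N + N*h (k(N, h) = (h*N + 1*h) + ((N - 1*2) + N) = (N*h + h) + ((N - 2) + N) = (h + N*h) + ((-2 + N) + N) = (h + N*h) + (-2 + 2*N) = -2 + h + 2*N + N*h)
p*k(-4, 6) = 2681*(-2 + 6 + 2*(-4) - 4*6) = 2681*(-2 + 6 - 8 - 24) = 2681*(-28) = -75068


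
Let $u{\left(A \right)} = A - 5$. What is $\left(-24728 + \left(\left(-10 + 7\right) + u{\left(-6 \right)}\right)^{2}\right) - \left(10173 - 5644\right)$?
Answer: $-29061$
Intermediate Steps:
$u{\left(A \right)} = -5 + A$ ($u{\left(A \right)} = A - 5 = -5 + A$)
$\left(-24728 + \left(\left(-10 + 7\right) + u{\left(-6 \right)}\right)^{2}\right) - \left(10173 - 5644\right) = \left(-24728 + \left(\left(-10 + 7\right) - 11\right)^{2}\right) - \left(10173 - 5644\right) = \left(-24728 + \left(-3 - 11\right)^{2}\right) - 4529 = \left(-24728 + \left(-14\right)^{2}\right) - 4529 = \left(-24728 + 196\right) - 4529 = -24532 - 4529 = -29061$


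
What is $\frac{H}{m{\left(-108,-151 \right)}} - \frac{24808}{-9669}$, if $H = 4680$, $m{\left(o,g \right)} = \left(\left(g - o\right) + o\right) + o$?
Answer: $- \frac{38825648}{2504271} \approx -15.504$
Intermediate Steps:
$m{\left(o,g \right)} = g + o$
$\frac{H}{m{\left(-108,-151 \right)}} - \frac{24808}{-9669} = \frac{4680}{-151 - 108} - \frac{24808}{-9669} = \frac{4680}{-259} - - \frac{24808}{9669} = 4680 \left(- \frac{1}{259}\right) + \frac{24808}{9669} = - \frac{4680}{259} + \frac{24808}{9669} = - \frac{38825648}{2504271}$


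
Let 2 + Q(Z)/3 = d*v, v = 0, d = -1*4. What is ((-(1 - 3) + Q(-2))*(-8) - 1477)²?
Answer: 2088025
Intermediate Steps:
d = -4
Q(Z) = -6 (Q(Z) = -6 + 3*(-4*0) = -6 + 3*0 = -6 + 0 = -6)
((-(1 - 3) + Q(-2))*(-8) - 1477)² = ((-(1 - 3) - 6)*(-8) - 1477)² = ((-1*(-2) - 6)*(-8) - 1477)² = ((2 - 6)*(-8) - 1477)² = (-4*(-8) - 1477)² = (32 - 1477)² = (-1445)² = 2088025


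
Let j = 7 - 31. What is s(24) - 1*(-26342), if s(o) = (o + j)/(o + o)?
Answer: 26342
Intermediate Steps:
j = -24
s(o) = (-24 + o)/(2*o) (s(o) = (o - 24)/(o + o) = (-24 + o)/((2*o)) = (-24 + o)*(1/(2*o)) = (-24 + o)/(2*o))
s(24) - 1*(-26342) = (½)*(-24 + 24)/24 - 1*(-26342) = (½)*(1/24)*0 + 26342 = 0 + 26342 = 26342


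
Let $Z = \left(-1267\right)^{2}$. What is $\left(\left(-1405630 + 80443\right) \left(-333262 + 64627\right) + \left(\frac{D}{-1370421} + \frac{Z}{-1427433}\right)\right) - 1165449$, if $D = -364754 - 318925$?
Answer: $\frac{11053696317306163356382}{31050542211} \approx 3.5599 \cdot 10^{11}$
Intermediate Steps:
$D = -683679$
$Z = 1605289$
$\left(\left(-1405630 + 80443\right) \left(-333262 + 64627\right) + \left(\frac{D}{-1370421} + \frac{Z}{-1427433}\right)\right) - 1165449 = \left(\left(-1405630 + 80443\right) \left(-333262 + 64627\right) + \left(- \frac{683679}{-1370421} + \frac{1605289}{-1427433}\right)\right) - 1165449 = \left(\left(-1325187\right) \left(-268635\right) + \left(\left(-683679\right) \left(- \frac{1}{1370421}\right) + 1605289 \left(- \frac{1}{1427433}\right)\right)\right) - 1165449 = \left(355991609745 + \left(\frac{227893}{456807} - \frac{229327}{203919}\right)\right) - 1165449 = \left(355991609745 - \frac{19428822074}{31050542211}\right) - 1165449 = \frac{11053732505129532624121}{31050542211} - 1165449 = \frac{11053696317306163356382}{31050542211}$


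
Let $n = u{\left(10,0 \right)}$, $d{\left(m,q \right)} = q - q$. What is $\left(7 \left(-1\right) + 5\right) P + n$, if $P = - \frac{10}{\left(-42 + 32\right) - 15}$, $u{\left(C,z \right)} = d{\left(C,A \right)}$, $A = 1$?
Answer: $- \frac{4}{5} \approx -0.8$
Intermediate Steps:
$d{\left(m,q \right)} = 0$
$u{\left(C,z \right)} = 0$
$n = 0$
$P = \frac{2}{5}$ ($P = - \frac{10}{-10 - 15} = - \frac{10}{-25} = \left(-10\right) \left(- \frac{1}{25}\right) = \frac{2}{5} \approx 0.4$)
$\left(7 \left(-1\right) + 5\right) P + n = \left(7 \left(-1\right) + 5\right) \frac{2}{5} + 0 = \left(-7 + 5\right) \frac{2}{5} + 0 = \left(-2\right) \frac{2}{5} + 0 = - \frac{4}{5} + 0 = - \frac{4}{5}$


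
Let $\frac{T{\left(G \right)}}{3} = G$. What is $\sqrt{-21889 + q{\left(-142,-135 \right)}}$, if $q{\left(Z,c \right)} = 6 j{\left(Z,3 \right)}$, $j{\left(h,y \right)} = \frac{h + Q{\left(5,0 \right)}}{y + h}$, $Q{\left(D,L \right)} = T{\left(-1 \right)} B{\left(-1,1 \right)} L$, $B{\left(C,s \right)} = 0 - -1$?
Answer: $\frac{i \sqrt{422798941}}{139} \approx 147.93 i$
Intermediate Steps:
$T{\left(G \right)} = 3 G$
$B{\left(C,s \right)} = 1$ ($B{\left(C,s \right)} = 0 + 1 = 1$)
$Q{\left(D,L \right)} = - 3 L$ ($Q{\left(D,L \right)} = 3 \left(-1\right) 1 L = \left(-3\right) 1 L = - 3 L$)
$j{\left(h,y \right)} = \frac{h}{h + y}$ ($j{\left(h,y \right)} = \frac{h - 0}{y + h} = \frac{h + 0}{h + y} = \frac{h}{h + y}$)
$q{\left(Z,c \right)} = \frac{6 Z}{3 + Z}$ ($q{\left(Z,c \right)} = 6 \frac{Z}{Z + 3} = 6 \frac{Z}{3 + Z} = \frac{6 Z}{3 + Z}$)
$\sqrt{-21889 + q{\left(-142,-135 \right)}} = \sqrt{-21889 + 6 \left(-142\right) \frac{1}{3 - 142}} = \sqrt{-21889 + 6 \left(-142\right) \frac{1}{-139}} = \sqrt{-21889 + 6 \left(-142\right) \left(- \frac{1}{139}\right)} = \sqrt{-21889 + \frac{852}{139}} = \sqrt{- \frac{3041719}{139}} = \frac{i \sqrt{422798941}}{139}$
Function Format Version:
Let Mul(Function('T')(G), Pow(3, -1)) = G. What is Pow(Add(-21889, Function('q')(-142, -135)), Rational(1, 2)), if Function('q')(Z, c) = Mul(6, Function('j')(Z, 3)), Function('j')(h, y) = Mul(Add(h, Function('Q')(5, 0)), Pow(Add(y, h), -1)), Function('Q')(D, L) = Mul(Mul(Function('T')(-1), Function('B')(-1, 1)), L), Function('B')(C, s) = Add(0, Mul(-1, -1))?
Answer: Mul(Rational(1, 139), I, Pow(422798941, Rational(1, 2))) ≈ Mul(147.93, I)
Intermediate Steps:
Function('T')(G) = Mul(3, G)
Function('B')(C, s) = 1 (Function('B')(C, s) = Add(0, 1) = 1)
Function('Q')(D, L) = Mul(-3, L) (Function('Q')(D, L) = Mul(Mul(Mul(3, -1), 1), L) = Mul(Mul(-3, 1), L) = Mul(-3, L))
Function('j')(h, y) = Mul(h, Pow(Add(h, y), -1)) (Function('j')(h, y) = Mul(Add(h, Mul(-3, 0)), Pow(Add(y, h), -1)) = Mul(Add(h, 0), Pow(Add(h, y), -1)) = Mul(h, Pow(Add(h, y), -1)))
Function('q')(Z, c) = Mul(6, Z, Pow(Add(3, Z), -1)) (Function('q')(Z, c) = Mul(6, Mul(Z, Pow(Add(Z, 3), -1))) = Mul(6, Mul(Z, Pow(Add(3, Z), -1))) = Mul(6, Z, Pow(Add(3, Z), -1)))
Pow(Add(-21889, Function('q')(-142, -135)), Rational(1, 2)) = Pow(Add(-21889, Mul(6, -142, Pow(Add(3, -142), -1))), Rational(1, 2)) = Pow(Add(-21889, Mul(6, -142, Pow(-139, -1))), Rational(1, 2)) = Pow(Add(-21889, Mul(6, -142, Rational(-1, 139))), Rational(1, 2)) = Pow(Add(-21889, Rational(852, 139)), Rational(1, 2)) = Pow(Rational(-3041719, 139), Rational(1, 2)) = Mul(Rational(1, 139), I, Pow(422798941, Rational(1, 2)))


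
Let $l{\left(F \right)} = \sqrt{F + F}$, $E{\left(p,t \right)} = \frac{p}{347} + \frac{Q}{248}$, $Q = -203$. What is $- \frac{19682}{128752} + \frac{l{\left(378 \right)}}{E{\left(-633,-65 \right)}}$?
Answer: $- \frac{757}{4952} - \frac{516336 \sqrt{21}}{227425} \approx -10.557$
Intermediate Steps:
$E{\left(p,t \right)} = - \frac{203}{248} + \frac{p}{347}$ ($E{\left(p,t \right)} = \frac{p}{347} - \frac{203}{248} = - \frac{203}{248} + \frac{p}{347}$)
$l{\left(F \right)} = \sqrt{2} \sqrt{F}$ ($l{\left(F \right)} = \sqrt{2 F} = \sqrt{2} \sqrt{F}$)
$- \frac{19682}{128752} + \frac{l{\left(378 \right)}}{E{\left(-633,-65 \right)}} = - \frac{19682}{128752} + \frac{\sqrt{2} \sqrt{378}}{- \frac{203}{248} + \frac{1}{347} \left(-633\right)} = \left(-19682\right) \frac{1}{128752} + \frac{\sqrt{2} \cdot 3 \sqrt{42}}{- \frac{203}{248} - \frac{633}{347}} = - \frac{757}{4952} + \frac{6 \sqrt{21}}{- \frac{227425}{86056}} = - \frac{757}{4952} + 6 \sqrt{21} \left(- \frac{86056}{227425}\right) = - \frac{757}{4952} - \frac{516336 \sqrt{21}}{227425}$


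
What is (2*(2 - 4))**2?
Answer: 16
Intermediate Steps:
(2*(2 - 4))**2 = (2*(-2))**2 = (-4)**2 = 16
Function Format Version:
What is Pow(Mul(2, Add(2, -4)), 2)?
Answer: 16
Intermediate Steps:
Pow(Mul(2, Add(2, -4)), 2) = Pow(Mul(2, -2), 2) = Pow(-4, 2) = 16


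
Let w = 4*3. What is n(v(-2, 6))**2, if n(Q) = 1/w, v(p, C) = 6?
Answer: 1/144 ≈ 0.0069444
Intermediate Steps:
w = 12
n(Q) = 1/12
n(v(-2, 6))**2 = (1/12)**2 = 1/144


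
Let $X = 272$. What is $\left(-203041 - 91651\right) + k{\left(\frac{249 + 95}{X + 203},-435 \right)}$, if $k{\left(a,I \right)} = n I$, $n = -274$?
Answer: $-175502$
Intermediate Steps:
$k{\left(a,I \right)} = - 274 I$
$\left(-203041 - 91651\right) + k{\left(\frac{249 + 95}{X + 203},-435 \right)} = \left(-203041 - 91651\right) - -119190 = -294692 + 119190 = -175502$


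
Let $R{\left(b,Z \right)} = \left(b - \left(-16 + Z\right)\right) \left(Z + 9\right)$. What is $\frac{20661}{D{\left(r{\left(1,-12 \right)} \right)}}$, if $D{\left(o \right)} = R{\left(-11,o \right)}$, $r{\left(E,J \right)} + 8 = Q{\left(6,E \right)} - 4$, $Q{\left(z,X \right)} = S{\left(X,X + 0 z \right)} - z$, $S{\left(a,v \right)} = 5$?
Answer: $- \frac{6887}{24} \approx -286.96$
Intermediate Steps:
$Q{\left(z,X \right)} = 5 - z$
$r{\left(E,J \right)} = -13$ ($r{\left(E,J \right)} = -8 + \left(\left(5 - 6\right) - 4\right) = -8 - 5 = -13$)
$R{\left(b,Z \right)} = \left(9 + Z\right) \left(16 + b - Z\right)$ ($R{\left(b,Z \right)} = \left(16 + b - Z\right) \left(9 + Z\right) = \left(9 + Z\right) \left(16 + b - Z\right)$)
$D{\left(o \right)} = 45 - o^{2} - 4 o$ ($D{\left(o \right)} = 144 - o^{2} + 7 o + 9 \left(-11\right) + o \left(-11\right) = 144 - o^{2} + 7 o - 99 - 11 o = 45 - o^{2} - 4 o$)
$\frac{20661}{D{\left(r{\left(1,-12 \right)} \right)}} = \frac{20661}{45 - \left(-13\right)^{2} - -52} = \frac{20661}{45 - 169 + 52} = \frac{20661}{-72} = 20661 \left(- \frac{1}{72}\right) = - \frac{6887}{24}$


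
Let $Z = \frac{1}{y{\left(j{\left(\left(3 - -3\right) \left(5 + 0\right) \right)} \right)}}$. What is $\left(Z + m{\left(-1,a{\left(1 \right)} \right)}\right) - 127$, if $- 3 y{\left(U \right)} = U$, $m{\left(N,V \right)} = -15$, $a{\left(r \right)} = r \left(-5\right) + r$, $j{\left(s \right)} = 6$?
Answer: $- \frac{285}{2} \approx -142.5$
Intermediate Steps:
$a{\left(r \right)} = - 4 r$ ($a{\left(r \right)} = - 5 r + r = - 4 r$)
$y{\left(U \right)} = - \frac{U}{3}$
$Z = - \frac{1}{2}$ ($Z = \frac{1}{\left(- \frac{1}{3}\right) 6} = \frac{1}{-2} = - \frac{1}{2} \approx -0.5$)
$\left(Z + m{\left(-1,a{\left(1 \right)} \right)}\right) - 127 = \left(- \frac{1}{2} - 15\right) - 127 = - \frac{31}{2} - 127 = - \frac{285}{2}$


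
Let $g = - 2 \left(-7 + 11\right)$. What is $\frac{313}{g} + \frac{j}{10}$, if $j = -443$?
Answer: $- \frac{3337}{40} \approx -83.425$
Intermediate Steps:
$g = -8$ ($g = \left(-2\right) 4 = -8$)
$\frac{313}{g} + \frac{j}{10} = \frac{313}{-8} - \frac{443}{10} = 313 \left(- \frac{1}{8}\right) - \frac{443}{10} = - \frac{313}{8} - \frac{443}{10} = - \frac{3337}{40}$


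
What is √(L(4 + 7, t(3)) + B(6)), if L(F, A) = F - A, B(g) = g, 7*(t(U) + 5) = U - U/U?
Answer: 2*√266/7 ≈ 4.6599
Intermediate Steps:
t(U) = -36/7 + U/7 (t(U) = -5 + (U - U/U)/7 = -5 + (U - 1*1)/7 = -5 + (U - 1)/7 = -5 + (-1 + U)/7 = -5 + (-⅐ + U/7) = -36/7 + U/7)
√(L(4 + 7, t(3)) + B(6)) = √(((4 + 7) - (-36/7 + (⅐)*3)) + 6) = √((11 - (-36/7 + 3/7)) + 6) = √((11 - 1*(-33/7)) + 6) = √((11 + 33/7) + 6) = √(110/7 + 6) = √(152/7) = 2*√266/7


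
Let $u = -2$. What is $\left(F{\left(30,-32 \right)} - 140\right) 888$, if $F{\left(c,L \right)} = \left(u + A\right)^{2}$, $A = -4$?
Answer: $-92352$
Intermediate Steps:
$F{\left(c,L \right)} = 36$ ($F{\left(c,L \right)} = \left(-2 - 4\right)^{2} = \left(-6\right)^{2} = 36$)
$\left(F{\left(30,-32 \right)} - 140\right) 888 = \left(36 - 140\right) 888 = \left(-104\right) 888 = -92352$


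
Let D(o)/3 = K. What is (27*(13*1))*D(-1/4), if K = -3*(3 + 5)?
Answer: -25272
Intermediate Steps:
K = -24 (K = -3*8 = -24)
D(o) = -72 (D(o) = 3*(-24) = -72)
(27*(13*1))*D(-1/4) = (27*(13*1))*(-72) = (27*13)*(-72) = 351*(-72) = -25272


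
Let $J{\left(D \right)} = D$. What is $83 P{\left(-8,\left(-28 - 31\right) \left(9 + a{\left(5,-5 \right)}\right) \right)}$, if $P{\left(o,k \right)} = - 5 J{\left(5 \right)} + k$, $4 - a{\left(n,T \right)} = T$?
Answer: $-90221$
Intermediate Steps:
$a{\left(n,T \right)} = 4 - T$
$P{\left(o,k \right)} = -25 + k$ ($P{\left(o,k \right)} = \left(-5\right) 5 + k = -25 + k$)
$83 P{\left(-8,\left(-28 - 31\right) \left(9 + a{\left(5,-5 \right)}\right) \right)} = 83 \left(-25 + \left(-28 - 31\right) \left(9 + \left(4 - -5\right)\right)\right) = 83 \left(-25 - 59 \left(9 + \left(4 + 5\right)\right)\right) = 83 \left(-25 - 59 \left(9 + 9\right)\right) = 83 \left(-25 - 1062\right) = 83 \left(-1087\right) = -90221$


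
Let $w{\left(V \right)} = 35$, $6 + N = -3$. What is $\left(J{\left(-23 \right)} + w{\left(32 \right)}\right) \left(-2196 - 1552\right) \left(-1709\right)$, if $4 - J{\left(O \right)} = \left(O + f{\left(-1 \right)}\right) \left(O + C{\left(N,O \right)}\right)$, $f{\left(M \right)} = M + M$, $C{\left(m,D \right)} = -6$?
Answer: $-4394057752$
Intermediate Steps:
$N = -9$ ($N = -6 - 3 = -9$)
$f{\left(M \right)} = 2 M$
$J{\left(O \right)} = 4 - \left(-6 + O\right) \left(-2 + O\right)$ ($J{\left(O \right)} = 4 - \left(O + 2 \left(-1\right)\right) \left(O - 6\right) = 4 - \left(O - 2\right) \left(-6 + O\right) = 4 - \left(-2 + O\right) \left(-6 + O\right) = 4 - \left(-6 + O\right) \left(-2 + O\right)$)
$\left(J{\left(-23 \right)} + w{\left(32 \right)}\right) \left(-2196 - 1552\right) \left(-1709\right) = \left(\left(-8 - \left(-23\right)^{2} + 8 \left(-23\right)\right) + 35\right) \left(-2196 - 1552\right) \left(-1709\right) = \left(\left(-8 - 529 - 184\right) + 35\right) \left(-3748\right) \left(-1709\right) = \left(-721 + 35\right) \left(-3748\right) \left(-1709\right) = \left(-686\right) \left(-3748\right) \left(-1709\right) = 2571128 \left(-1709\right) = -4394057752$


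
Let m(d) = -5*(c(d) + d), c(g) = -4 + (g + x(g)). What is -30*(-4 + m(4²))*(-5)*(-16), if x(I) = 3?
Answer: 381600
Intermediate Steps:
c(g) = -1 + g (c(g) = -4 + (g + 3) = -4 + (3 + g) = -1 + g)
m(d) = 5 - 10*d (m(d) = -5*((-1 + d) + d) = -5*(-1 + 2*d) = 5 - 10*d)
-30*(-4 + m(4²))*(-5)*(-16) = -30*(-4 + (5 - 10*4²))*(-5)*(-16) = -30*(-4 + (5 - 10*16))*(-5)*(-16) = -30*(-4 + (5 - 160))*(-5)*(-16) = -30*(-4 - 155)*(-5)*(-16) = -30*(-159*(-5))*(-16) = -23850*(-16) = -30*(-12720) = 381600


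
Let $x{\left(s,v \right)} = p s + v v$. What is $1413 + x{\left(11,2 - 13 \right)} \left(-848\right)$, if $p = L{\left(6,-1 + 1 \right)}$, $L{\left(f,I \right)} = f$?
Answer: $-157163$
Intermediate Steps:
$p = 6$
$x{\left(s,v \right)} = v^{2} + 6 s$ ($x{\left(s,v \right)} = 6 s + v v = 6 s + v^{2} = v^{2} + 6 s$)
$1413 + x{\left(11,2 - 13 \right)} \left(-848\right) = 1413 + \left(\left(2 - 13\right)^{2} + 6 \cdot 11\right) \left(-848\right) = 1413 + \left(\left(2 - 13\right)^{2} + 66\right) \left(-848\right) = 1413 + \left(\left(-11\right)^{2} + 66\right) \left(-848\right) = 1413 + \left(121 + 66\right) \left(-848\right) = 1413 + 187 \left(-848\right) = 1413 - 158576 = -157163$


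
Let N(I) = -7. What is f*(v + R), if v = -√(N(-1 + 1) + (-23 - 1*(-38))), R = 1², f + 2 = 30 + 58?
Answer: 86 - 172*√2 ≈ -157.24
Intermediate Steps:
f = 86 (f = -2 + (30 + 58) = -2 + 88 = 86)
R = 1
v = -2*√2 (v = -√(-7 + (-23 - 1*(-38))) = -√(-7 + (-23 + 38)) = -√(-7 + 15) = -√8 = -2*√2 ≈ -2.8284)
f*(v + R) = 86*(-2*√2 + 1) = 86*(1 - 2*√2) = 86 - 172*√2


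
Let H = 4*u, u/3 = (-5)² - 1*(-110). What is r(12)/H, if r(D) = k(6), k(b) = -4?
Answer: -1/405 ≈ -0.0024691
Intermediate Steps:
u = 405 (u = 3*((-5)² - 1*(-110)) = 3*(25 + 110) = 3*135 = 405)
r(D) = -4
H = 1620 (H = 4*405 = 1620)
r(12)/H = -4/1620 = -4*1/1620 = -1/405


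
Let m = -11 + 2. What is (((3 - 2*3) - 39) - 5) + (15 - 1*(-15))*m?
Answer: -317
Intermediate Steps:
m = -9
(((3 - 2*3) - 39) - 5) + (15 - 1*(-15))*m = (((3 - 2*3) - 39) - 5) + (15 - 1*(-15))*(-9) = (((3 - 6) - 39) - 5) + (15 + 15)*(-9) = ((-3 - 39) - 5) + 30*(-9) = (-42 - 5) - 270 = -47 - 270 = -317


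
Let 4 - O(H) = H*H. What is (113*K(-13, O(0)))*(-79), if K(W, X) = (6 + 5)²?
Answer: -1080167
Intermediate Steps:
O(H) = 4 - H² (O(H) = 4 - H*H = 4 - H²)
K(W, X) = 121 (K(W, X) = 11² = 121)
(113*K(-13, O(0)))*(-79) = (113*121)*(-79) = 13673*(-79) = -1080167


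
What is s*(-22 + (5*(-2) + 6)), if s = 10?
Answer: -260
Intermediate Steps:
s*(-22 + (5*(-2) + 6)) = 10*(-22 + (5*(-2) + 6)) = 10*(-22 + (-10 + 6)) = 10*(-22 - 4) = 10*(-26) = -260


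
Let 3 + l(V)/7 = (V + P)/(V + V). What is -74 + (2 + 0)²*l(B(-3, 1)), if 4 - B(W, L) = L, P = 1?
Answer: -418/3 ≈ -139.33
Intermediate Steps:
B(W, L) = 4 - L
l(V) = -21 + 7*(1 + V)/(2*V) (l(V) = -21 + 7*((V + 1)/(V + V)) = -21 + 7*((1 + V)/((2*V))) = -21 + 7*((1 + V)*(1/(2*V))) = -21 + 7*((1 + V)/(2*V)) = -21 + 7*(1 + V)/(2*V))
-74 + (2 + 0)²*l(B(-3, 1)) = -74 + (2 + 0)²*(7*(1 - 5*(4 - 1*1))/(2*(4 - 1*1))) = -74 + 2²*(7*(1 - 5*(4 - 1))/(2*(4 - 1))) = -74 + 4*((7/2)*(1 - 5*3)/3) = -74 + 4*((7/2)*(⅓)*(1 - 15)) = -74 + 4*((7/2)*(⅓)*(-14)) = -74 + 4*(-49/3) = -74 - 196/3 = -418/3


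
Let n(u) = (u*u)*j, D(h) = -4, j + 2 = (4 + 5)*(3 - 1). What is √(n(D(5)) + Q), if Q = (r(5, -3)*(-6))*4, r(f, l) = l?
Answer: 2*√82 ≈ 18.111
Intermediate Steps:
j = 16 (j = -2 + (4 + 5)*(3 - 1) = -2 + 9*2 = -2 + 18 = 16)
n(u) = 16*u² (n(u) = (u*u)*16 = u²*16 = 16*u²)
Q = 72 (Q = -3*(-6)*4 = 18*4 = 72)
√(n(D(5)) + Q) = √(16*(-4)² + 72) = √(16*16 + 72) = √(256 + 72) = √328 = 2*√82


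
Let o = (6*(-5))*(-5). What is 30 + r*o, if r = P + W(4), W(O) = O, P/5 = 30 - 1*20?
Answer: 8130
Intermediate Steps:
o = 150 (o = -30*(-5) = 150)
P = 50 (P = 5*(30 - 1*20) = 5*(30 - 20) = 5*10 = 50)
r = 54 (r = 50 + 4 = 54)
30 + r*o = 30 + 54*150 = 30 + 8100 = 8130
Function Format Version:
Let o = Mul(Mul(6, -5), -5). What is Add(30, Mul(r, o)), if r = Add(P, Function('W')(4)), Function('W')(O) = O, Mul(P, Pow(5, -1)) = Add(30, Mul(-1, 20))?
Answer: 8130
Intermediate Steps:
o = 150 (o = Mul(-30, -5) = 150)
P = 50 (P = Mul(5, Add(30, Mul(-1, 20))) = Mul(5, Add(30, -20)) = Mul(5, 10) = 50)
r = 54 (r = Add(50, 4) = 54)
Add(30, Mul(r, o)) = Add(30, Mul(54, 150)) = Add(30, 8100) = 8130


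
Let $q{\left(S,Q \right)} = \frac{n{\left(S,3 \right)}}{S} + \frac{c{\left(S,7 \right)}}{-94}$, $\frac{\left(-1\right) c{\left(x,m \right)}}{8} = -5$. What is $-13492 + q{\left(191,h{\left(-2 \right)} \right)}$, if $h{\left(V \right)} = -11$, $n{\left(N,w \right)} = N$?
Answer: $- \frac{634097}{47} \approx -13491.0$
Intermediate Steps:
$c{\left(x,m \right)} = 40$ ($c{\left(x,m \right)} = \left(-8\right) \left(-5\right) = 40$)
$q{\left(S,Q \right)} = \frac{27}{47}$ ($q{\left(S,Q \right)} = \frac{S}{S} + \frac{40}{-94} = 1 + 40 \left(- \frac{1}{94}\right) = 1 - \frac{20}{47} = \frac{27}{47}$)
$-13492 + q{\left(191,h{\left(-2 \right)} \right)} = -13492 + \frac{27}{47} = - \frac{634097}{47}$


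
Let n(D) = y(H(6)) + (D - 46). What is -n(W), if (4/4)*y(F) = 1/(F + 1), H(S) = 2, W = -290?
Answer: 1007/3 ≈ 335.67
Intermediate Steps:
y(F) = 1/(1 + F) (y(F) = 1/(F + 1) = 1/(1 + F))
n(D) = -137/3 + D (n(D) = 1/(1 + 2) + (D - 46) = 1/3 + (-46 + D) = -137/3 + D)
-n(W) = -(-137/3 - 290) = -1*(-1007/3) = 1007/3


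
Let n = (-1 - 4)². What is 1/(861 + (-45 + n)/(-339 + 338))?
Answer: 1/881 ≈ 0.0011351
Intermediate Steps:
n = 25 (n = (-5)² = 25)
1/(861 + (-45 + n)/(-339 + 338)) = 1/(861 + (-45 + 25)/(-339 + 338)) = 1/(861 - 20/(-1)) = 1/(861 - 20*(-1)) = 1/(861 + 20) = 1/881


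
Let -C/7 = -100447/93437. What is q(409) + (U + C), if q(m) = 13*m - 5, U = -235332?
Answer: -21491675611/93437 ≈ -2.3001e+5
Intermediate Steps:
C = 703129/93437 (C = -(-703129)/93437 = -7*(-100447/93437) = 703129/93437 ≈ 7.5252)
q(m) = -5 + 13*m
q(409) + (U + C) = (-5 + 13*409) + (-235332 + 703129/93437) = (-5 + 5317) - 21988012955/93437 = 5312 - 21988012955/93437 = -21491675611/93437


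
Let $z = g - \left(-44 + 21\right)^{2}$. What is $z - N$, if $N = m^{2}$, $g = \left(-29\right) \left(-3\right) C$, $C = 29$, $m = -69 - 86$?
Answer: $-22031$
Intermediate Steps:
$m = -155$
$g = 2523$ ($g = \left(-29\right) \left(-3\right) 29 = 87 \cdot 29 = 2523$)
$N = 24025$ ($N = \left(-155\right)^{2} = 24025$)
$z = 1994$ ($z = 2523 - \left(-44 + 21\right)^{2} = 2523 - \left(-23\right)^{2} = 2523 - 529 = 1994$)
$z - N = 1994 - 24025 = -22031$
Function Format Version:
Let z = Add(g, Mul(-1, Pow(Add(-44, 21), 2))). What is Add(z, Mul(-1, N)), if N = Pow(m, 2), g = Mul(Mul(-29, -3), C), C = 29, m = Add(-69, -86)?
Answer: -22031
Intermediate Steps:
m = -155
g = 2523 (g = Mul(Mul(-29, -3), 29) = Mul(87, 29) = 2523)
N = 24025 (N = Pow(-155, 2) = 24025)
z = 1994 (z = Add(2523, Mul(-1, Pow(Add(-44, 21), 2))) = Add(2523, Mul(-1, Pow(-23, 2))) = Add(2523, Mul(-1, 529)) = Add(2523, -529) = 1994)
Add(z, Mul(-1, N)) = Add(1994, Mul(-1, 24025)) = Add(1994, -24025) = -22031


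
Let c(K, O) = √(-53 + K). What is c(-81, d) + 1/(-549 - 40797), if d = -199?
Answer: -1/41346 + I*√134 ≈ -2.4186e-5 + 11.576*I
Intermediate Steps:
c(-81, d) + 1/(-549 - 40797) = √(-53 - 81) + 1/(-549 - 40797) = √(-134) + 1/(-41346) = I*√134 - 1/41346 = -1/41346 + I*√134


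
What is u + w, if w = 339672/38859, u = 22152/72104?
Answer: 1056354769/116745389 ≈ 9.0484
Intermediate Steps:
u = 2769/9013 (u = 22152*(1/72104) = 2769/9013 ≈ 0.30722)
w = 113224/12953 (w = 339672*(1/38859) = 113224/12953 ≈ 8.7411)
u + w = 2769/9013 + 113224/12953 = 1056354769/116745389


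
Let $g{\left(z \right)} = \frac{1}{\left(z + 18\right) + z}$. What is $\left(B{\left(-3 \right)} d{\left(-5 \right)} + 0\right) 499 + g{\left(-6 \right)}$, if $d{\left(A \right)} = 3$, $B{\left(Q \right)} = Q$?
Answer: $- \frac{26945}{6} \approx -4490.8$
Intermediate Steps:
$g{\left(z \right)} = \frac{1}{18 + 2 z}$ ($g{\left(z \right)} = \frac{1}{\left(18 + z\right) + z} = \frac{1}{18 + 2 z}$)
$\left(B{\left(-3 \right)} d{\left(-5 \right)} + 0\right) 499 + g{\left(-6 \right)} = \left(\left(-3\right) 3 + 0\right) 499 + \frac{1}{2 \left(9 - 6\right)} = \left(-9 + 0\right) 499 + \frac{1}{2 \cdot 3} = \left(-9\right) 499 + \frac{1}{2} \cdot \frac{1}{3} = -4491 + \frac{1}{6} = - \frac{26945}{6}$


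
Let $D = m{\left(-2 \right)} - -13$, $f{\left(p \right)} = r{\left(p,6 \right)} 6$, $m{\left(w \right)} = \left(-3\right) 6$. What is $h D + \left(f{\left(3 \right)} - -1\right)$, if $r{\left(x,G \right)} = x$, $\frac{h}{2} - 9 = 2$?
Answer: $-91$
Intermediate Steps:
$h = 22$ ($h = 18 + 2 \cdot 2 = 18 + 4 = 22$)
$m{\left(w \right)} = -18$
$f{\left(p \right)} = 6 p$ ($f{\left(p \right)} = p 6 = 6 p$)
$D = -5$ ($D = -18 - -13 = -18 + 13 = -5$)
$h D + \left(f{\left(3 \right)} - -1\right) = 22 \left(-5\right) + \left(6 \cdot 3 - -1\right) = -110 + \left(18 + 1\right) = -110 + 19 = -91$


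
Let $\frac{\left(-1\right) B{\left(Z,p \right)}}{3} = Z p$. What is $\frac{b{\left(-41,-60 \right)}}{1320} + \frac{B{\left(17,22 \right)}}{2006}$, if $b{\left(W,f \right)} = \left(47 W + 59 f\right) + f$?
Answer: $- \frac{369653}{77880} \approx -4.7464$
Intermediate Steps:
$b{\left(W,f \right)} = 47 W + 60 f$
$B{\left(Z,p \right)} = - 3 Z p$
$\frac{b{\left(-41,-60 \right)}}{1320} + \frac{B{\left(17,22 \right)}}{2006} = \frac{47 \left(-41\right) + 60 \left(-60\right)}{1320} + \frac{\left(-3\right) 17 \cdot 22}{2006} = \left(-1927 - 3600\right) \frac{1}{1320} - \frac{33}{59} = \left(-5527\right) \frac{1}{1320} - \frac{33}{59} = - \frac{5527}{1320} - \frac{33}{59} = - \frac{369653}{77880}$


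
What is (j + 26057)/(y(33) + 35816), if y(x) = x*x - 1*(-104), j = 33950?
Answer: 60007/37009 ≈ 1.6214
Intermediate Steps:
y(x) = 104 + x² (y(x) = x² + 104 = 104 + x²)
(j + 26057)/(y(33) + 35816) = (33950 + 26057)/((104 + 33²) + 35816) = 60007/((104 + 1089) + 35816) = 60007/(1193 + 35816) = 60007/37009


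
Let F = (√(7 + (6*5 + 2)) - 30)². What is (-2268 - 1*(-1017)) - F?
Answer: -2190 + 60*√39 ≈ -1815.3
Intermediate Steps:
F = (-30 + √39)² (F = (√(7 + (30 + 2)) - 30)² = (√(7 + 32) - 30)² = (√39 - 30)² = (-30 + √39)² ≈ 564.30)
(-2268 - 1*(-1017)) - F = (-2268 - 1*(-1017)) - (30 - √39)² = (-2268 + 1017) - (30 - √39)² = -1251 - (30 - √39)²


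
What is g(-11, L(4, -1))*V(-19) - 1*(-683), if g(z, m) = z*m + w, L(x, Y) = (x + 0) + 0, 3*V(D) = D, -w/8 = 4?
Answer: 3493/3 ≈ 1164.3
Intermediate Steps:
w = -32 (w = -8*4 = -32)
V(D) = D/3
L(x, Y) = x (L(x, Y) = x + 0 = x)
g(z, m) = -32 + m*z (g(z, m) = z*m - 32 = m*z - 32 = -32 + m*z)
g(-11, L(4, -1))*V(-19) - 1*(-683) = (-32 + 4*(-11))*((⅓)*(-19)) - 1*(-683) = (-32 - 44)*(-19/3) + 683 = -76*(-19/3) + 683 = 1444/3 + 683 = 3493/3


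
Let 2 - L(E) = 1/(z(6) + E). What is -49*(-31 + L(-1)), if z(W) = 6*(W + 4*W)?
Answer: 254408/179 ≈ 1421.3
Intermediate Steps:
z(W) = 30*W (z(W) = 6*(5*W) = 30*W)
L(E) = 2 - 1/(180 + E) (L(E) = 2 - 1/(30*6 + E) = 2 - 1/(180 + E))
-49*(-31 + L(-1)) = -49*(-31 + (359 + 2*(-1))/(180 - 1)) = -49*(-31 + (359 - 2)/179) = -49*(-31 + (1/179)*357) = -49*(-31 + 357/179) = -49*(-5192/179) = 254408/179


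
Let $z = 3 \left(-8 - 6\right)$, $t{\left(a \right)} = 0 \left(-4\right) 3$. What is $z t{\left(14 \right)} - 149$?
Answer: $-149$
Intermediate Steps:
$t{\left(a \right)} = 0$ ($t{\left(a \right)} = 0 \cdot 3 = 0$)
$z = -42$ ($z = 3 \left(-14\right) = -42$)
$z t{\left(14 \right)} - 149 = \left(-42\right) 0 - 149 = 0 - 149 = -149$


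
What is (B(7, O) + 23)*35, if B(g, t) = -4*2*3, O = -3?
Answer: -35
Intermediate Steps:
B(g, t) = -24 (B(g, t) = -8*3 = -24)
(B(7, O) + 23)*35 = (-24 + 23)*35 = -1*35 = -35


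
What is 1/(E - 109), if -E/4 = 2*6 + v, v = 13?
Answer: -1/209 ≈ -0.0047847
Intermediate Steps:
E = -100 (E = -4*(2*6 + 13) = -4*(12 + 13) = -4*25 = -100)
1/(E - 109) = 1/(-100 - 109) = 1/(-209) = -1/209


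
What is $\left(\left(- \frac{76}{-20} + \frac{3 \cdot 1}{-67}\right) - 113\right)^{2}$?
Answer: $\frac{1339340409}{112225} \approx 11934.0$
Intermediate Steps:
$\left(\left(- \frac{76}{-20} + \frac{3 \cdot 1}{-67}\right) - 113\right)^{2} = \left(\left(\left(-76\right) \left(- \frac{1}{20}\right) + 3 \left(- \frac{1}{67}\right)\right) - 113\right)^{2} = \left(\left(\frac{19}{5} - \frac{3}{67}\right) - 113\right)^{2} = \left(\frac{1258}{335} - 113\right)^{2} = \left(- \frac{36597}{335}\right)^{2} = \frac{1339340409}{112225}$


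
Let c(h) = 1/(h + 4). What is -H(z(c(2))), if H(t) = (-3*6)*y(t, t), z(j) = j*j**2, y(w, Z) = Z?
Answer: 1/12 ≈ 0.083333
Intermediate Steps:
c(h) = 1/(4 + h)
z(j) = j**3
H(t) = -18*t (H(t) = (-3*6)*t = -18*t)
-H(z(c(2))) = -(-18)*(1/(4 + 2))**3 = -(-18)*(1/6)**3 = -(-18)/216 = -1*(-1/12) = 1/12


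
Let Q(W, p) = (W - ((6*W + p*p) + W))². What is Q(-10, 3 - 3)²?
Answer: 12960000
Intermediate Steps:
Q(W, p) = (-p² - 6*W)² (Q(W, p) = (W - ((6*W + p²) + W))² = (W - ((p² + 6*W) + W))² = (W - (p² + 7*W))² = (W + (-p² - 7*W))² = (-p² - 6*W)²)
Q(-10, 3 - 3)² = (((3 - 3)² + 6*(-10))²)² = ((0² - 60)²)² = ((0 - 60)²)² = ((-60)²)² = 3600² = 12960000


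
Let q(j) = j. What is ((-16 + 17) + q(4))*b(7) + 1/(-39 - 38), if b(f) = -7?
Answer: -2696/77 ≈ -35.013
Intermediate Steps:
((-16 + 17) + q(4))*b(7) + 1/(-39 - 38) = ((-16 + 17) + 4)*(-7) + 1/(-39 - 38) = (1 + 4)*(-7) + 1/(-77) = 5*(-7) - 1/77 = -35 - 1/77 = -2696/77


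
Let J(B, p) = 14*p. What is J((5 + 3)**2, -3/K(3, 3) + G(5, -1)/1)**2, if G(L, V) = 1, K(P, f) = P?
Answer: 0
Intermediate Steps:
J((5 + 3)**2, -3/K(3, 3) + G(5, -1)/1)**2 = (14*(-3/3 + 1/1))**2 = (14*(-3*1/3 + 1*1))**2 = (14*(-1 + 1))**2 = (14*0)**2 = 0**2 = 0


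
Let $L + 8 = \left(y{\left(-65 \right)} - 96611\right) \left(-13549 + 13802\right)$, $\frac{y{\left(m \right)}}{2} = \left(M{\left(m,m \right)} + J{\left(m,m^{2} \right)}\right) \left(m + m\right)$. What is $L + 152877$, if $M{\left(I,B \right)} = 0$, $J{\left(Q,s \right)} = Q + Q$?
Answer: $-15738314$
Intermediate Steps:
$J{\left(Q,s \right)} = 2 Q$
$y{\left(m \right)} = 8 m^{2}$ ($y{\left(m \right)} = 2 \left(0 + 2 m\right) \left(m + m\right) = 2 \cdot 2 m 2 m = 2 \cdot 4 m^{2} = 8 m^{2}$)
$L = -15891191$ ($L = -8 + \left(8 \left(-65\right)^{2} - 96611\right) \left(-13549 + 13802\right) = -8 + \left(8 \cdot 4225 - 96611\right) 253 = -8 + \left(33800 - 96611\right) 253 = -8 - 15891183 = -15891191$)
$L + 152877 = -15891191 + 152877 = -15738314$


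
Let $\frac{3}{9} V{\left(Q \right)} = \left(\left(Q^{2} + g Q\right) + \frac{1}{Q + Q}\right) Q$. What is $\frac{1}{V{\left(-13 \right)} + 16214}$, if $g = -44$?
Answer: $- \frac{2}{25367} \approx -7.8843 \cdot 10^{-5}$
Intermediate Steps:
$V{\left(Q \right)} = 3 Q \left(Q^{2} + \frac{1}{2 Q} - 44 Q\right)$ ($V{\left(Q \right)} = 3 \left(\left(Q^{2} - 44 Q\right) + \frac{1}{Q + Q}\right) Q = 3 \left(\left(Q^{2} - 44 Q\right) + \frac{1}{2 Q}\right) Q = 3 \left(Q^{2} + \frac{1}{2 Q} - 44 Q\right) Q = 3 Q \left(Q^{2} + \frac{1}{2 Q} - 44 Q\right)$)
$\frac{1}{V{\left(-13 \right)} + 16214} = \frac{1}{\left(\frac{3}{2} - 132 \left(-13\right)^{2} + 3 \left(-13\right)^{3}\right) + 16214} = \frac{1}{\left(\frac{3}{2} - 22308 + 3 \left(-2197\right)\right) + 16214} = \frac{1}{\left(\frac{3}{2} - 22308 - 6591\right) + 16214} = \frac{1}{- \frac{57795}{2} + 16214} = \frac{1}{- \frac{25367}{2}} = - \frac{2}{25367}$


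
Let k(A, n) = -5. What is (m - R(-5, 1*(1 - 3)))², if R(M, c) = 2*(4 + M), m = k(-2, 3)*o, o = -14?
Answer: 5184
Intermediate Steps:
m = 70 (m = -5*(-14) = 70)
R(M, c) = 8 + 2*M
(m - R(-5, 1*(1 - 3)))² = (70 - (8 + 2*(-5)))² = (70 - (8 - 10))² = (70 - 1*(-2))² = (70 + 2)² = 72² = 5184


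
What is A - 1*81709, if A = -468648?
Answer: -550357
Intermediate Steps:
A - 1*81709 = -468648 - 1*81709 = -468648 - 81709 = -550357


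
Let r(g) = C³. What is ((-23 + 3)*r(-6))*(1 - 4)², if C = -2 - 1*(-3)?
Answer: -180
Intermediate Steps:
C = 1 (C = -2 + 3 = 1)
r(g) = 1 (r(g) = 1³ = 1)
((-23 + 3)*r(-6))*(1 - 4)² = ((-23 + 3)*1)*(1 - 4)² = -20*1*(-3)² = -20*9 = -180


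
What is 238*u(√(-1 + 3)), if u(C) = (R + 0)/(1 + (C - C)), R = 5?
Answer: 1190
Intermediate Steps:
u(C) = 5 (u(C) = (5 + 0)/(1 + (C - C)) = 5/(1 + 0) = 5/1 = 5*1 = 5)
238*u(√(-1 + 3)) = 238*5 = 1190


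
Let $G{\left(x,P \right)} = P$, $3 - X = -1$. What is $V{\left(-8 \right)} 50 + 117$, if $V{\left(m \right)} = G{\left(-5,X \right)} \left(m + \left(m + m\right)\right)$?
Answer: $-4683$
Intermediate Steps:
$X = 4$ ($X = 3 - -1 = 3 + 1 = 4$)
$V{\left(m \right)} = 12 m$ ($V{\left(m \right)} = 4 \left(m + \left(m + m\right)\right) = 4 \left(m + 2 m\right) = 4 \cdot 3 m = 12 m$)
$V{\left(-8 \right)} 50 + 117 = 12 \left(-8\right) 50 + 117 = \left(-96\right) 50 + 117 = -4800 + 117 = -4683$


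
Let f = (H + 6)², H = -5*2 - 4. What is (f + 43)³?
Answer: 1225043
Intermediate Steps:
H = -14 (H = -10 - 4 = -14)
f = 64 (f = (-14 + 6)² = (-8)² = 64)
(f + 43)³ = (64 + 43)³ = 107³ = 1225043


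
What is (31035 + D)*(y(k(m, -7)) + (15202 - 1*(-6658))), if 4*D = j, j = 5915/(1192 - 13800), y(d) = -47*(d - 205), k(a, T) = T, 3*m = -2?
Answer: 3113085746745/3152 ≈ 9.8765e+8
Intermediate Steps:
m = -⅔ (m = (⅓)*(-2) = -⅔ ≈ -0.66667)
y(d) = 9635 - 47*d (y(d) = -47*(-205 + d) = 9635 - 47*d)
j = -5915/12608 (j = 5915/(-12608) = 5915*(-1/12608) = -5915/12608 ≈ -0.46915)
D = -5915/50432 (D = (¼)*(-5915/12608) = -5915/50432 ≈ -0.11729)
(31035 + D)*(y(k(m, -7)) + (15202 - 1*(-6658))) = (31035 - 5915/50432)*((9635 - 47*(-7)) + (15202 - 1*(-6658))) = 1565151205*((9635 + 329) + (15202 + 6658))/50432 = 1565151205*(9964 + 21860)/50432 = (1565151205/50432)*31824 = 3113085746745/3152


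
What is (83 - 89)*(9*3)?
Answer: -162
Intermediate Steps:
(83 - 89)*(9*3) = -6*27 = -162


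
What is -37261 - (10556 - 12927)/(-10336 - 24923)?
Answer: -1313787970/35259 ≈ -37261.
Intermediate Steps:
-37261 - (10556 - 12927)/(-10336 - 24923) = -37261 - (-2371)/(-35259) = -37261 - (-2371)*(-1)/35259 = -37261 - 1*2371/35259 = -37261 - 2371/35259 = -1313787970/35259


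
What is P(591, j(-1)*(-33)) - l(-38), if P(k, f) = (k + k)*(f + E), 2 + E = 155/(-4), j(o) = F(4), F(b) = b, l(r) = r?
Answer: -408305/2 ≈ -2.0415e+5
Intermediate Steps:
j(o) = 4
E = -163/4 (E = -2 + 155/(-4) = -2 + 155*(-1/4) = -2 - 155/4 = -163/4 ≈ -40.750)
P(k, f) = 2*k*(-163/4 + f) (P(k, f) = (k + k)*(f - 163/4) = (2*k)*(-163/4 + f) = 2*k*(-163/4 + f))
P(591, j(-1)*(-33)) - l(-38) = (1/2)*591*(-163 + 4*(4*(-33))) - 1*(-38) = (1/2)*591*(-163 + 4*(-132)) + 38 = (1/2)*591*(-163 - 528) + 38 = (1/2)*591*(-691) + 38 = -408381/2 + 38 = -408305/2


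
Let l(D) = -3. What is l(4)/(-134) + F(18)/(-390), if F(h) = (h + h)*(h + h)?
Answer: -28749/8710 ≈ -3.3007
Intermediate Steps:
F(h) = 4*h² (F(h) = (2*h)*(2*h) = 4*h²)
l(4)/(-134) + F(18)/(-390) = -3/(-134) + (4*18²)/(-390) = -3*(-1/134) + (4*324)*(-1/390) = 3/134 + 1296*(-1/390) = 3/134 - 216/65 = -28749/8710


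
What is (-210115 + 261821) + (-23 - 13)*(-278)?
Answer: 61714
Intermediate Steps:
(-210115 + 261821) + (-23 - 13)*(-278) = 51706 - 36*(-278) = 51706 + 10008 = 61714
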